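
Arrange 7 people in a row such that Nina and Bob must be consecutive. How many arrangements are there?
Treat the 2 as one block: (7-2+1)! × 2! = 720 × 2 = 1440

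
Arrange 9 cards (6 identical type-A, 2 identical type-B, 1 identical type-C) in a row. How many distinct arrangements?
9! / (6! × 2! × 1!) = 252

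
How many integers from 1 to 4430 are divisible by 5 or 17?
⌊4430/5⌋ + ⌊4430/17⌋ - ⌊4430/85⌋ = 886 + 260 - 52 = 1094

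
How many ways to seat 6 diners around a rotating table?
Circular: fix one position, arrange the rest. (6-1)! = 120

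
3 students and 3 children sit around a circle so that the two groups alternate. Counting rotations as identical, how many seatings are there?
Fix one of the students: (3-1)! ways for the remaining students, × 3! ways for the children = 2 × 6 = 12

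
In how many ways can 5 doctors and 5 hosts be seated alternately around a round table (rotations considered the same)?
Fix one of the doctors: (5-1)! ways for the remaining doctors, × 5! ways for the hosts = 24 × 120 = 2880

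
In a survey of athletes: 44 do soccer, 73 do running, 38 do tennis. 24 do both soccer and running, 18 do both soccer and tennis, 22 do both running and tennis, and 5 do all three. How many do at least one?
|A∪B∪C| = 44+73+38-24-18-22+5 = 96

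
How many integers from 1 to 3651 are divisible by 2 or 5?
⌊3651/2⌋ + ⌊3651/5⌋ - ⌊3651/10⌋ = 1825 + 730 - 365 = 2190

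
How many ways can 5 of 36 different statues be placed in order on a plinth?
P(36,5) = 36!/(36-5)! = 45239040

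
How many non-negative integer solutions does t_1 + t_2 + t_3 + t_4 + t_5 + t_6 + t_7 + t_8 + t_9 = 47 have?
C(47+9-1, 9-1) = C(55, 8) = 1217566350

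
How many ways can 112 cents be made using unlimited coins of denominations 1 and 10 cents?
Coefficient of x^112 in 1/(1-x^1) · 1/(1-x^10). Use j coins of 10 for j = 0..⌊112/10⌋ = 11, the rest in 1s: 11 + 1 = 12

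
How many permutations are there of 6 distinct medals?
6! = 720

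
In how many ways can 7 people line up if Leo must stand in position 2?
Fix one position: (7-1)! = 720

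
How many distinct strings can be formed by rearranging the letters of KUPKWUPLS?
9! / (2! × 1! × 2! × 1! × 2! × 1!) = 45360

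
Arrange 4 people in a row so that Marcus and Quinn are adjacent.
Treat as block: (4-1)! × 2! = 6 × 2 = 12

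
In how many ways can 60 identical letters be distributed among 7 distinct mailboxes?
C(60+7-1, 7-1) = C(66, 6) = 90858768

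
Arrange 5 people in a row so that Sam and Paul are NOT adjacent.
Total - adjacent = 5! - (5-1)!×2 = 120 - 48 = 72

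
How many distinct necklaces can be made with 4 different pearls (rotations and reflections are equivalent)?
(4-1)!/2 = 6/2 = 3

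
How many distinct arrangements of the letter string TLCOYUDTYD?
10! / (1! × 1! × 1! × 1! × 2! × 2! × 2!) = 453600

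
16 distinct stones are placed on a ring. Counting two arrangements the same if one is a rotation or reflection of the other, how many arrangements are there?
(16-1)!/2 = 1307674368000/2 = 653837184000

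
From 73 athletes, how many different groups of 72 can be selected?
C(73,72) = 73!/(72!×1!) = 73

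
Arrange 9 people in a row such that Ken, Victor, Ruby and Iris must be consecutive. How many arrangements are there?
Treat the 4 as one block: (9-4+1)! × 4! = 720 × 24 = 17280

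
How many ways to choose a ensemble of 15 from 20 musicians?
C(20,15) = 20!/(15!×5!) = 15504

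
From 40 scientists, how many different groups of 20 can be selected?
C(40,20) = 40!/(20!×20!) = 137846528820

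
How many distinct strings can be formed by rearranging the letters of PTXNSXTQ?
8! / (1! × 1! × 2! × 1! × 1! × 2!) = 10080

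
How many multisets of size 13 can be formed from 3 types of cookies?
C(13+3-1, 3-1) = C(15, 2) = 105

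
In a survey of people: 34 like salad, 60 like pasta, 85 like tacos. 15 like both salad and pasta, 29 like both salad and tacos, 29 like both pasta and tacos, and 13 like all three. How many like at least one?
|A∪B∪C| = 34+60+85-15-29-29+13 = 119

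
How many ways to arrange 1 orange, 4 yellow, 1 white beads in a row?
6! / (1! × 4! × 1!) = 30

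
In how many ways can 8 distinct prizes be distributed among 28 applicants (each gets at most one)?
P(28,8) = 28!/(28-8)! = 125318793600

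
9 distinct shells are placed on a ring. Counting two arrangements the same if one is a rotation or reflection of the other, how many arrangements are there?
(9-1)!/2 = 40320/2 = 20160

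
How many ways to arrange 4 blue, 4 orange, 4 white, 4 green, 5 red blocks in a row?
21! / (4! × 4! × 4! × 4! × 5!) = 1283268987000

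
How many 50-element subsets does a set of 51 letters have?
C(51,50) = 51!/(50!×1!) = 51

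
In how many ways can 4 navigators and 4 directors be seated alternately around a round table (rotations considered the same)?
Fix one of the navigators: (4-1)! ways for the remaining navigators, × 4! ways for the directors = 6 × 24 = 144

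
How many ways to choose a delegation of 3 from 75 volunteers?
C(75,3) = 75!/(3!×72!) = 67525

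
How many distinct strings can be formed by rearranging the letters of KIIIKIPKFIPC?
12! / (1! × 3! × 5! × 1! × 2!) = 332640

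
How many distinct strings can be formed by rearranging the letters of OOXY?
4! / (2! × 1! × 1!) = 12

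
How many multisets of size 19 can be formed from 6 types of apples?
C(19+6-1, 6-1) = C(24, 5) = 42504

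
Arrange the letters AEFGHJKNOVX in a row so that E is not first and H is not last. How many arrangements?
By inclusion-exclusion: 11! - 2×(11-1)! + (11-2)! = 39916800 - 7257600 + 362880 = 33022080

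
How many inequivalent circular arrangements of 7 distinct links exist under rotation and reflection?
(7-1)!/2 = 720/2 = 360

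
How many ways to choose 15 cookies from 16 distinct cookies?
C(16,15) = 16!/(15!×1!) = 16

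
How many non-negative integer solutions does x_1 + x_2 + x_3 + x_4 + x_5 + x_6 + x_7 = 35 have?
C(35+7-1, 7-1) = C(41, 6) = 4496388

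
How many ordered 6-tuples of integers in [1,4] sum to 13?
Coefficient of x^13 in (x + x² + ... + x^4)^6. By inclusion-exclusion on dice exceeding 4: Σ_j (-1)^j C(6,j)·C(13-1-4j, 5) = C(6,0)·C(12,5) - C(6,1)·C(8,5) = 1·792 - 6·56 = 456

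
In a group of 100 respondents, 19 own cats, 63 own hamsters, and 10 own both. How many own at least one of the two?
|A∪B| = |A| + |B| - |A∩B| = 19 + 63 - 10 = 72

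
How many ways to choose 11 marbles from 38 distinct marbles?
C(38,11) = 38!/(11!×27!) = 1203322288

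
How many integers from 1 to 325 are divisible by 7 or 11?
⌊325/7⌋ + ⌊325/11⌋ - ⌊325/77⌋ = 46 + 29 - 4 = 71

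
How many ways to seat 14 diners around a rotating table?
Circular: fix one position, arrange the rest. (14-1)! = 6227020800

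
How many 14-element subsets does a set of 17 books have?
C(17,14) = 17!/(14!×3!) = 680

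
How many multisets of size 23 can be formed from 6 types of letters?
C(23+6-1, 6-1) = C(28, 5) = 98280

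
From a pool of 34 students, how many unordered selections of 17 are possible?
C(34,17) = 34!/(17!×17!) = 2333606220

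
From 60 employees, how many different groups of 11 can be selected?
C(60,11) = 60!/(11!×49!) = 342700125300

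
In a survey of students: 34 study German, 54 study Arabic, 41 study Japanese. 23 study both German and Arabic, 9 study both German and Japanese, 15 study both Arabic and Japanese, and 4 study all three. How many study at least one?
|A∪B∪C| = 34+54+41-23-9-15+4 = 86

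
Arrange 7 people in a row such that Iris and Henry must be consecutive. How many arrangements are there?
Treat the 2 as one block: (7-2+1)! × 2! = 720 × 2 = 1440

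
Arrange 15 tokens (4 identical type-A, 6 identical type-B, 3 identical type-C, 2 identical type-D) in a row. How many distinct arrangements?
15! / (4! × 6! × 3! × 2!) = 6306300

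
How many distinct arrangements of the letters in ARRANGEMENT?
11! / (2! × 2! × 2! × 1! × 2! × 1! × 1!) = 2494800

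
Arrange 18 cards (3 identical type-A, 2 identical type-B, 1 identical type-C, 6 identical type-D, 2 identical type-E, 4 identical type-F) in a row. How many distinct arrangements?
18! / (3! × 2! × 1! × 6! × 2! × 4!) = 15437822400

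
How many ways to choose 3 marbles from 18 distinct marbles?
C(18,3) = 18!/(3!×15!) = 816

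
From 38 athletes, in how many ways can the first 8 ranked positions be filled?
P(38,8) = 38!/(38-8)! = 1971788797440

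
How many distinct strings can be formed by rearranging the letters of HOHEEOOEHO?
10! / (3! × 3! × 4!) = 4200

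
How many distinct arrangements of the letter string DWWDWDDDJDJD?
12! / (3! × 2! × 7!) = 7920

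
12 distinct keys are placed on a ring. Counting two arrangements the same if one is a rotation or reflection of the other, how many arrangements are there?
(12-1)!/2 = 39916800/2 = 19958400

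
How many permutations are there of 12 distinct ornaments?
12! = 479001600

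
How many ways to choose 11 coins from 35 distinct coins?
C(35,11) = 35!/(11!×24!) = 417225900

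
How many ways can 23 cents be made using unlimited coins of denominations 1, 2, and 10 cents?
Coefficient of x^23 in 1/(1-x^1) · 1/(1-x^2) · 1/(1-x^10). Case on j = number of 10-cent coins (j = 0..2); remainder r = 23 - 10j is made from {1,2} in ⌊r/2⌋+1 ways. r = 23, 13, 3 → 12 + 7 + 2 = 21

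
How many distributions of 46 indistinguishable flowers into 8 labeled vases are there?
C(46+8-1, 8-1) = C(53, 7) = 154143080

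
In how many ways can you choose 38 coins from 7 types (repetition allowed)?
C(38+7-1, 7-1) = C(44, 6) = 7059052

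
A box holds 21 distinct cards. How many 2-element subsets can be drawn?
C(21,2) = 21!/(2!×19!) = 210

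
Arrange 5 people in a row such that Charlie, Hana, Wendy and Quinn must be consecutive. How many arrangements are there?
Treat the 4 as one block: (5-4+1)! × 4! = 2 × 24 = 48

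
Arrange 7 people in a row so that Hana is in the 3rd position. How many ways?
Fix one position: (7-1)! = 720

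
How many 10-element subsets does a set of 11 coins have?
C(11,10) = 11!/(10!×1!) = 11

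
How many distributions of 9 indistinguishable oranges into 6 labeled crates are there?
C(9+6-1, 6-1) = C(14, 5) = 2002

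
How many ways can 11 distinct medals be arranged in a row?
11! = 39916800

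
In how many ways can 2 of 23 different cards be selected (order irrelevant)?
C(23,2) = 23!/(2!×21!) = 253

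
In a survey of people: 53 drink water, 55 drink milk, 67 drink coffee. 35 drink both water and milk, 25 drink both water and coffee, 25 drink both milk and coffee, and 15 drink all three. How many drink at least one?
|A∪B∪C| = 53+55+67-35-25-25+15 = 105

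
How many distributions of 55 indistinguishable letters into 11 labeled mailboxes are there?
C(55+11-1, 11-1) = C(65, 10) = 179013799328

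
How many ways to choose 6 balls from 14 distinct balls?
C(14,6) = 14!/(6!×8!) = 3003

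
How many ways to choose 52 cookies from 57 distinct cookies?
C(57,52) = 57!/(52!×5!) = 4187106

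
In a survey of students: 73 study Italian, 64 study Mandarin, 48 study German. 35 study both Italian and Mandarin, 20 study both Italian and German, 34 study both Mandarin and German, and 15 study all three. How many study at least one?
|A∪B∪C| = 73+64+48-35-20-34+15 = 111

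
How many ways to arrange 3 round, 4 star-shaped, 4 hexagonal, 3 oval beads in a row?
14! / (3! × 4! × 4! × 3!) = 4204200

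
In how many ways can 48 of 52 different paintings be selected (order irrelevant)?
C(52,48) = 52!/(48!×4!) = 270725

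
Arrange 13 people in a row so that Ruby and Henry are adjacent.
Treat as block: (13-1)! × 2! = 479001600 × 2 = 958003200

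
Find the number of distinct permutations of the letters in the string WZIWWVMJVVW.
11! / (1! × 1! × 1! × 1! × 4! × 3!) = 277200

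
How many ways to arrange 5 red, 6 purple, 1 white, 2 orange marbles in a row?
14! / (5! × 6! × 1! × 2!) = 504504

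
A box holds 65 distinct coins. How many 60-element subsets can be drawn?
C(65,60) = 65!/(60!×5!) = 8259888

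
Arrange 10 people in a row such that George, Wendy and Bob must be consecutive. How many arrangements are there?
Treat the 3 as one block: (10-3+1)! × 3! = 40320 × 6 = 241920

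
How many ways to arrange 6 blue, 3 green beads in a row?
9! / (6! × 3!) = 84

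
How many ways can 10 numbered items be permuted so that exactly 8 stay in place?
Choose the 8 fixed points C(10,8) = 45, derange the rest: !2 = Σ_{j=0}^{2} (-1)^j·2!/j! = 2 - 2 + 1 = 1. Product = 45 × 1 = 45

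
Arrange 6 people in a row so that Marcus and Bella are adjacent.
Treat as block: (6-1)! × 2! = 120 × 2 = 240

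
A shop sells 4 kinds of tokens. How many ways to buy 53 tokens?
C(53+4-1, 4-1) = C(56, 3) = 27720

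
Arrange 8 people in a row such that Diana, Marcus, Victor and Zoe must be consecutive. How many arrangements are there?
Treat the 4 as one block: (8-4+1)! × 4! = 120 × 24 = 2880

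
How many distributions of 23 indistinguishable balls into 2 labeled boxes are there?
C(23+2-1, 2-1) = C(24, 1) = 24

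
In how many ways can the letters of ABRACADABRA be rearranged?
11! / (5! × 2! × 2! × 1! × 1!) = 83160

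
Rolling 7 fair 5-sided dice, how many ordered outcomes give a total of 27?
Coefficient of x^27 in (x + x² + ... + x^5)^7. By inclusion-exclusion on dice exceeding 5: Σ_j (-1)^j C(7,j)·C(27-1-5j, 6) = C(7,0)·C(26,6) - C(7,1)·C(21,6) + C(7,2)·C(16,6) - C(7,3)·C(11,6) + C(7,4)·C(6,6) = 1·230230 - 7·54264 + 21·8008 - 35·462 + 35·1 = 2415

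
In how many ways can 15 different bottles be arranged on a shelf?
15! = 1307674368000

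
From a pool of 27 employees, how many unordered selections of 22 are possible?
C(27,22) = 27!/(22!×5!) = 80730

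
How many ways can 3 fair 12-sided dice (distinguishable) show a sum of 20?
Coefficient of x^20 in (x + x² + ... + x^12)^3. By inclusion-exclusion on dice exceeding 12: Σ_j (-1)^j C(3,j)·C(20-1-12j, 2) = C(3,0)·C(19,2) - C(3,1)·C(7,2) = 1·171 - 3·21 = 108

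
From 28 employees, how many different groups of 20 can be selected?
C(28,20) = 28!/(20!×8!) = 3108105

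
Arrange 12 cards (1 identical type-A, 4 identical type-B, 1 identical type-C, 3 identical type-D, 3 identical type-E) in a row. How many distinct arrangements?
12! / (1! × 4! × 1! × 3! × 3!) = 554400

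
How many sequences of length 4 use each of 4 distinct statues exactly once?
4! = 24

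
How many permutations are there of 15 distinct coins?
15! = 1307674368000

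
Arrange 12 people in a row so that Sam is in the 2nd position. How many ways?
Fix one position: (12-1)! = 39916800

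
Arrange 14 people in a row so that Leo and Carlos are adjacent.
Treat as block: (14-1)! × 2! = 6227020800 × 2 = 12454041600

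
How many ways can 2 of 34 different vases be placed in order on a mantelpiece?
P(34,2) = 34!/(34-2)! = 1122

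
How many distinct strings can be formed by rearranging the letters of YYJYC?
5! / (3! × 1! × 1!) = 20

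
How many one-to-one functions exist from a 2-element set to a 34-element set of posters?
P(34,2) = 34!/(34-2)! = 1122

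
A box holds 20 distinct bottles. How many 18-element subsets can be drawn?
C(20,18) = 20!/(18!×2!) = 190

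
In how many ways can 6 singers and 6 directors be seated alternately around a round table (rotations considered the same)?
Fix one of the singers: (6-1)! ways for the remaining singers, × 6! ways for the directors = 120 × 720 = 86400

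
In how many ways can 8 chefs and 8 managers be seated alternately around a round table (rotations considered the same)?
Fix one of the chefs: (8-1)! ways for the remaining chefs, × 8! ways for the managers = 5040 × 40320 = 203212800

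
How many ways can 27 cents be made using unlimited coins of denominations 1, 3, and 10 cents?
Coefficient of x^27 in 1/(1-x^1) · 1/(1-x^3) · 1/(1-x^10). Case on j = number of 10-cent coins (j = 0..2); remainder r = 27 - 10j is made from {1,3} in ⌊r/3⌋+1 ways. r = 27, 17, 7 → 10 + 6 + 3 = 19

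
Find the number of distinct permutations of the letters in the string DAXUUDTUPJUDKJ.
14! / (3! × 1! × 1! × 4! × 1! × 1! × 1! × 2!) = 302702400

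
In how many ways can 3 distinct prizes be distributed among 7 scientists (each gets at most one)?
P(7,3) = 7!/(7-3)! = 210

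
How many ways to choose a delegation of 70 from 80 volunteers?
C(80,70) = 80!/(70!×10!) = 1646492110120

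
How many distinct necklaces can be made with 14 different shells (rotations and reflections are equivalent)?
(14-1)!/2 = 6227020800/2 = 3113510400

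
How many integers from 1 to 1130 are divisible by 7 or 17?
⌊1130/7⌋ + ⌊1130/17⌋ - ⌊1130/119⌋ = 161 + 66 - 9 = 218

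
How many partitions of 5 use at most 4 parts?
By conjugation, equals partitions of 5 into parts ≤ 4. Let r_j(i) = number of partitions of i into parts ≤ j, for i = 0..5. r_1(i) = 1 for all i; r_j(i) = r_{j-1}(i) + r_j(i-j). Rows j = 2..4: ≤2: 1 1 2 2 3 3; ≤3: 1 1 2 3 4 5; ≤4: 1 1 2 3 5 6. r_4(5) = 6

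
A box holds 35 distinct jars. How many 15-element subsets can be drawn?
C(35,15) = 35!/(15!×20!) = 3247943160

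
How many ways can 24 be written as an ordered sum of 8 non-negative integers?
C(24+8-1, 8-1) = C(31, 7) = 2629575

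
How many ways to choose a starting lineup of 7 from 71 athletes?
C(71,7) = 71!/(7!×64!) = 1329890705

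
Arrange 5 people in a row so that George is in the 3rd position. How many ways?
Fix one position: (5-1)! = 24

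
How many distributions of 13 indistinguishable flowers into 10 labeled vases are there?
C(13+10-1, 10-1) = C(22, 9) = 497420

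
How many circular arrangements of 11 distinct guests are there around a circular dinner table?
Circular: fix one position, arrange the rest. (11-1)! = 3628800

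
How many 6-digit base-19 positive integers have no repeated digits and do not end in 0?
Last digit: 18 nonzero choices. First digit: 17 (nonzero, ≠last). Middle 4: P(17,4) = 57120. Total = 17478720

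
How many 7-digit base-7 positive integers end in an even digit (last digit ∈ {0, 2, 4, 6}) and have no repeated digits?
Last∈{0,2,4,6}. Last=0: 720. Last nonzero: 3×5×P(5,5) = 1800. Total = 2520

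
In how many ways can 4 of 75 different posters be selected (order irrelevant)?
C(75,4) = 75!/(4!×71!) = 1215450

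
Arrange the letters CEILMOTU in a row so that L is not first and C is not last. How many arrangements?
By inclusion-exclusion: 8! - 2×(8-1)! + (8-2)! = 40320 - 10080 + 720 = 30960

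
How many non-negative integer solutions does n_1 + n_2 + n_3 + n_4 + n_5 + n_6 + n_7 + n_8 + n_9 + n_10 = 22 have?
C(22+10-1, 10-1) = C(31, 9) = 20160075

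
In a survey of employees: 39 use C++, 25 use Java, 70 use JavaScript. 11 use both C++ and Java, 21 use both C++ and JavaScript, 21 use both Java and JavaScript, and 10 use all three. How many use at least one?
|A∪B∪C| = 39+25+70-11-21-21+10 = 91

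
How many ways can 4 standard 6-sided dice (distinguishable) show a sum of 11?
Coefficient of x^11 in (x + x² + ... + x^6)^4. By inclusion-exclusion on dice exceeding 6: Σ_j (-1)^j C(4,j)·C(11-1-6j, 3) = C(4,0)·C(10,3) - C(4,1)·C(4,3) = 1·120 - 4·4 = 104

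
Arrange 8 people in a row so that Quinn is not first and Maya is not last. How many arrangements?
By inclusion-exclusion: 8! - 2×(8-1)! + (8-2)! = 40320 - 10080 + 720 = 30960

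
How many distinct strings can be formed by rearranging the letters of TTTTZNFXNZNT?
12! / (5! × 2! × 1! × 3! × 1!) = 332640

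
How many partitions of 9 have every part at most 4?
Let r_j(i) = number of partitions of i into parts ≤ j, for i = 0..9. r_1(i) = 1 for all i; r_j(i) = r_{j-1}(i) + r_j(i-j). Rows j = 2..4: ≤2: 1 1 2 2 3 3 4 4 5 5; ≤3: 1 1 2 3 4 5 7 8 10 12; ≤4: 1 1 2 3 5 6 9 11 15 18. r_4(9) = 18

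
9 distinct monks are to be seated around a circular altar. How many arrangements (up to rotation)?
Circular: fix one position, arrange the rest. (9-1)! = 40320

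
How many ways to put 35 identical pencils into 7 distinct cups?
C(35+7-1, 7-1) = C(41, 6) = 4496388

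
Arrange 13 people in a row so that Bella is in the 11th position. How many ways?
Fix one position: (13-1)! = 479001600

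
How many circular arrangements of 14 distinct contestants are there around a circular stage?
Circular: fix one position, arrange the rest. (14-1)! = 6227020800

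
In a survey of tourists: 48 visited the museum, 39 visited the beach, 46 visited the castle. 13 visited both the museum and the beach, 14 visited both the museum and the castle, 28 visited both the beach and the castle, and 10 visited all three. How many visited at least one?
|A∪B∪C| = 48+39+46-13-14-28+10 = 88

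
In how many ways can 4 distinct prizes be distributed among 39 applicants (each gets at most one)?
P(39,4) = 39!/(39-4)! = 1974024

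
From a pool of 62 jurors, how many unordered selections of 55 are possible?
C(62,55) = 62!/(55!×7!) = 491796152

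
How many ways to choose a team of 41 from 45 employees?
C(45,41) = 45!/(41!×4!) = 148995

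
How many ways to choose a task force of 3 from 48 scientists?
C(48,3) = 48!/(3!×45!) = 17296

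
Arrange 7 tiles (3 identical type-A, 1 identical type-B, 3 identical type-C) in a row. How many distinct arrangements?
7! / (3! × 1! × 3!) = 140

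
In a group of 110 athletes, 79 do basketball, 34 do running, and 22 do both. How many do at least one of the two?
|A∪B| = |A| + |B| - |A∩B| = 79 + 34 - 22 = 91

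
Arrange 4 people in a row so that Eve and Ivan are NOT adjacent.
Total - adjacent = 4! - (4-1)!×2 = 24 - 12 = 12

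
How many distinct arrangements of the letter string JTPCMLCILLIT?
12! / (1! × 2! × 2! × 1! × 1! × 2! × 3!) = 9979200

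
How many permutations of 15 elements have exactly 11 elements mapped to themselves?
Choose the 11 fixed points C(15,11) = 1365, derange the rest: !4 = Σ_{j=0}^{4} (-1)^j·4!/j! = 24 - 24 + 12 - 4 + 1 = 9. Product = 1365 × 9 = 12285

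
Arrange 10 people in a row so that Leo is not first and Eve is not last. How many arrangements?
By inclusion-exclusion: 10! - 2×(10-1)! + (10-2)! = 3628800 - 725760 + 40320 = 2943360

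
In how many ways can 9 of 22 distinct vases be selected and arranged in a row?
P(22,9) = 22!/(22-9)! = 180503769600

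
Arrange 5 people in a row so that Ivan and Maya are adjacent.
Treat as block: (5-1)! × 2! = 24 × 2 = 48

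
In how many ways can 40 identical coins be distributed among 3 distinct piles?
C(40+3-1, 3-1) = C(42, 2) = 861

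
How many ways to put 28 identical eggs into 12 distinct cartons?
C(28+12-1, 12-1) = C(39, 11) = 1676056044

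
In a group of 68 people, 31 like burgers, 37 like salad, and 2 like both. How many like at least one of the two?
|A∪B| = |A| + |B| - |A∩B| = 31 + 37 - 2 = 66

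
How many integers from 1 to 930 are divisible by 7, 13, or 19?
⌊930/7⌋+⌊930/13⌋+⌊930/19⌋ - ⌊930/91⌋-⌊930/133⌋-⌊930/247⌋ + ⌊930/1729⌋ = 132+71+48 - 10-6-3 + 0 = 232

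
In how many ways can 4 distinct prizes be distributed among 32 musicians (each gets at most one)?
P(32,4) = 32!/(32-4)! = 863040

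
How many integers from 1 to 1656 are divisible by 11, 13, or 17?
⌊1656/11⌋+⌊1656/13⌋+⌊1656/17⌋ - ⌊1656/143⌋-⌊1656/187⌋-⌊1656/221⌋ + ⌊1656/2431⌋ = 150+127+97 - 11-8-7 + 0 = 348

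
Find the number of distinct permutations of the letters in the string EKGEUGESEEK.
11! / (1! × 2! × 2! × 5! × 1!) = 83160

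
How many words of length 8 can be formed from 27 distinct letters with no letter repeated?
P(27,8) = 27!/(27-8)! = 89513424000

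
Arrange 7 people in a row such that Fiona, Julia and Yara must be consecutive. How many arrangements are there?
Treat the 3 as one block: (7-3+1)! × 3! = 120 × 6 = 720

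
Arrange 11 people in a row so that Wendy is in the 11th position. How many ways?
Fix one position: (11-1)! = 3628800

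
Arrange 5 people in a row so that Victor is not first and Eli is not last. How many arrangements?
By inclusion-exclusion: 5! - 2×(5-1)! + (5-2)! = 120 - 48 + 6 = 78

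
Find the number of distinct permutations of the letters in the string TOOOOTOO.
8! / (2! × 6!) = 28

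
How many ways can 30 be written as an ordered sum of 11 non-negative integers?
C(30+11-1, 11-1) = C(40, 10) = 847660528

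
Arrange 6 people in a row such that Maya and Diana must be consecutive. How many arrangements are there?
Treat the 2 as one block: (6-2+1)! × 2! = 120 × 2 = 240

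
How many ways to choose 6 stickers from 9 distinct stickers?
C(9,6) = 9!/(6!×3!) = 84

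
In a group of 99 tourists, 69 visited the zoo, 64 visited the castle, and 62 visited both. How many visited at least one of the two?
|A∪B| = |A| + |B| - |A∩B| = 69 + 64 - 62 = 71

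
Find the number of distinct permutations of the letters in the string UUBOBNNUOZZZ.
12! / (2! × 2! × 3! × 2! × 3!) = 1663200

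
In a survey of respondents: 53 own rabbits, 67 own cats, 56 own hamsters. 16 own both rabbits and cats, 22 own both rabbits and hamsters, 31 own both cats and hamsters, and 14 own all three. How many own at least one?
|A∪B∪C| = 53+67+56-16-22-31+14 = 121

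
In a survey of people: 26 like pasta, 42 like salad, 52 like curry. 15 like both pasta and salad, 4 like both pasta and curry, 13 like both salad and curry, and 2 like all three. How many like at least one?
|A∪B∪C| = 26+42+52-15-4-13+2 = 90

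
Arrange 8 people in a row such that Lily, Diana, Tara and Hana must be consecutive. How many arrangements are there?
Treat the 4 as one block: (8-4+1)! × 4! = 120 × 24 = 2880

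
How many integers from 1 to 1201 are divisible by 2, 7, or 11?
⌊1201/2⌋+⌊1201/7⌋+⌊1201/11⌋ - ⌊1201/14⌋-⌊1201/22⌋-⌊1201/77⌋ + ⌊1201/154⌋ = 600+171+109 - 85-54-15 + 7 = 733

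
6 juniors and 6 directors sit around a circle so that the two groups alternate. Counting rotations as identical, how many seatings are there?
Fix one of the juniors: (6-1)! ways for the remaining juniors, × 6! ways for the directors = 120 × 720 = 86400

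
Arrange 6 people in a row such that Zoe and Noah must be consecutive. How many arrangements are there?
Treat the 2 as one block: (6-2+1)! × 2! = 120 × 2 = 240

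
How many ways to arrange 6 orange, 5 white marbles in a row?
11! / (6! × 5!) = 462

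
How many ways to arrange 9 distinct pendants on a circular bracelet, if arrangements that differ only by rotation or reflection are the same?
(9-1)!/2 = 40320/2 = 20160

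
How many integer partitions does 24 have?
Pentagonal recurrence p(n) = p(n-1) + p(n-2) - p(n-5) - p(n-7) + p(n-12) + p(n-15) - ... gives p(0..23) = 1, 1, 2, 3, 5, 7, 11, 15, 22, 30, 42, 56, 77, 101, 135, 176, 231, 297, 385, 490, 627, 792, 1002, 1255. p(24) = p(23) + p(22) - p(19) - p(17) + p(12) + p(9) - p(2) = 1255 + 1002 - 490 - 297 + 77 + 30 - 2 = 1575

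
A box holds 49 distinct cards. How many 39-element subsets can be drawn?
C(49,39) = 49!/(39!×10!) = 8217822536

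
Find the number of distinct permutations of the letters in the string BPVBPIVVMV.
10! / (1! × 2! × 4! × 2! × 1!) = 37800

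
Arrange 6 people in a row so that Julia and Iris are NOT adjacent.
Total - adjacent = 6! - (6-1)!×2 = 720 - 240 = 480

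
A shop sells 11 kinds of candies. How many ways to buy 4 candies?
C(4+11-1, 11-1) = C(14, 10) = 1001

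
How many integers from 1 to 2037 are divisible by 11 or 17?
⌊2037/11⌋ + ⌊2037/17⌋ - ⌊2037/187⌋ = 185 + 119 - 10 = 294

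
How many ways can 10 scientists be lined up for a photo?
10! = 3628800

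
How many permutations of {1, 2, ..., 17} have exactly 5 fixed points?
Choose the 5 fixed points C(17,5) = 6188, derange the rest: !12 = Σ_{j=0}^{12} (-1)^j·12!/j! = 479001600 - 479001600 + 239500800 - 79833600 + 19958400 - 3991680 + 665280 - 95040 + 11880 - 1320 + 132 - 12 + 1 = 176214841. Product = 6188 × 176214841 = 1090417436108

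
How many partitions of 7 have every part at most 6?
Let r_j(i) = number of partitions of i into parts ≤ j, for i = 0..7. r_1(i) = 1 for all i; r_j(i) = r_{j-1}(i) + r_j(i-j). Rows j = 2..6: ≤2: 1 1 2 2 3 3 4 4; ≤3: 1 1 2 3 4 5 7 8; ≤4: 1 1 2 3 5 6 9 11; ≤5: 1 1 2 3 5 7 10 13; ≤6: 1 1 2 3 5 7 11 14. r_6(7) = 14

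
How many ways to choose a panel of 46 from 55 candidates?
C(55,46) = 55!/(46!×9!) = 6358402050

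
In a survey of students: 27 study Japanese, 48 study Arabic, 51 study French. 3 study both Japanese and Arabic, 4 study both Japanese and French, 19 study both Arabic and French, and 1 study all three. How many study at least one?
|A∪B∪C| = 27+48+51-3-4-19+1 = 101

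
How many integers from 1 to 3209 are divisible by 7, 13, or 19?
⌊3209/7⌋+⌊3209/13⌋+⌊3209/19⌋ - ⌊3209/91⌋-⌊3209/133⌋-⌊3209/247⌋ + ⌊3209/1729⌋ = 458+246+168 - 35-24-12 + 1 = 802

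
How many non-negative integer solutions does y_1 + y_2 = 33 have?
C(33+2-1, 2-1) = C(34, 1) = 34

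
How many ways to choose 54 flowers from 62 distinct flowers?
C(62,54) = 62!/(54!×8!) = 3381098545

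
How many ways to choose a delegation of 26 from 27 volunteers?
C(27,26) = 27!/(26!×1!) = 27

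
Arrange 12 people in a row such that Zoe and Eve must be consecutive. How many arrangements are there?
Treat the 2 as one block: (12-2+1)! × 2! = 39916800 × 2 = 79833600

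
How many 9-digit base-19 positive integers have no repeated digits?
First digit: 18 choices (nonzero). Then descending: 18 × 18 × 17 × 16 × 15 × 14 × 13 × 12 × 11 = 31757806080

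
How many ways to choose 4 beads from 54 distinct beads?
C(54,4) = 54!/(4!×50!) = 316251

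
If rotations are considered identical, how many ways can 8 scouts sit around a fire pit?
Circular: fix one position, arrange the rest. (8-1)! = 5040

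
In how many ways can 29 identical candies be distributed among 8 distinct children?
C(29+8-1, 8-1) = C(36, 7) = 8347680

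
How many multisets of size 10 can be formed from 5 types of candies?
C(10+5-1, 5-1) = C(14, 4) = 1001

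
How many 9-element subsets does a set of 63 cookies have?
C(63,9) = 63!/(9!×54!) = 23667689815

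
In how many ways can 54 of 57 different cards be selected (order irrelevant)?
C(57,54) = 57!/(54!×3!) = 29260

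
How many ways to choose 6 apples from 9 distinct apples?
C(9,6) = 9!/(6!×3!) = 84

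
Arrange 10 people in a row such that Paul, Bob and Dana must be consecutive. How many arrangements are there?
Treat the 3 as one block: (10-3+1)! × 3! = 40320 × 6 = 241920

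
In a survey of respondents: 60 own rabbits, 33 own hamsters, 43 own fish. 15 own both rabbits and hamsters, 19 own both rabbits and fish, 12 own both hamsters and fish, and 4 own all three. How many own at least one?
|A∪B∪C| = 60+33+43-15-19-12+4 = 94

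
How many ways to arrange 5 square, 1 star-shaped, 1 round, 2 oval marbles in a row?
9! / (5! × 1! × 1! × 2!) = 1512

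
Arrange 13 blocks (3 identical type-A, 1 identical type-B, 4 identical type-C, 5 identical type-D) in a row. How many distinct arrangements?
13! / (3! × 1! × 4! × 5!) = 360360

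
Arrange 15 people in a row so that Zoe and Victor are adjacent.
Treat as block: (15-1)! × 2! = 87178291200 × 2 = 174356582400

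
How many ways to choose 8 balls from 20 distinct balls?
C(20,8) = 20!/(8!×12!) = 125970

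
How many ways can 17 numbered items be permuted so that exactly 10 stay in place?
Choose the 10 fixed points C(17,10) = 19448, derange the rest: !7 = Σ_{j=0}^{7} (-1)^j·7!/j! = 5040 - 5040 + 2520 - 840 + 210 - 42 + 7 - 1 = 1854. Product = 19448 × 1854 = 36056592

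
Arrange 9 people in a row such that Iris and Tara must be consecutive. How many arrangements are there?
Treat the 2 as one block: (9-2+1)! × 2! = 40320 × 2 = 80640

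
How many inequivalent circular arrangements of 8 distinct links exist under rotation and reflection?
(8-1)!/2 = 5040/2 = 2520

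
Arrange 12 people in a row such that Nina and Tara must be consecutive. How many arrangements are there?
Treat the 2 as one block: (12-2+1)! × 2! = 39916800 × 2 = 79833600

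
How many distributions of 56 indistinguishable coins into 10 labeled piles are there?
C(56+10-1, 10-1) = C(65, 9) = 31966749880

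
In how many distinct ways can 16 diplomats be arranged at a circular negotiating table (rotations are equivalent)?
Circular: fix one position, arrange the rest. (16-1)! = 1307674368000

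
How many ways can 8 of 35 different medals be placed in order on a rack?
P(35,8) = 35!/(35-8)! = 948964262400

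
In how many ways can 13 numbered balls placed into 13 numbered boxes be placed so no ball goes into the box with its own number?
!13 = Σ_{j=0}^{13} (-1)^j·13!/j! = 6227020800 - 6227020800 + 3113510400 - 1037836800 + 259459200 - 51891840 + 8648640 - 1235520 + 154440 - 17160 + 1716 - 156 + 13 - 1 = 2290792932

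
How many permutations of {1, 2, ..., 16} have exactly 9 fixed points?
Choose the 9 fixed points C(16,9) = 11440, derange the rest: !7 = Σ_{j=0}^{7} (-1)^j·7!/j! = 5040 - 5040 + 2520 - 840 + 210 - 42 + 7 - 1 = 1854. Product = 11440 × 1854 = 21209760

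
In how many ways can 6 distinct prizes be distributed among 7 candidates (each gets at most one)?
P(7,6) = 7!/(7-6)! = 5040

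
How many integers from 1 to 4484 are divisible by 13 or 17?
⌊4484/13⌋ + ⌊4484/17⌋ - ⌊4484/221⌋ = 344 + 263 - 20 = 587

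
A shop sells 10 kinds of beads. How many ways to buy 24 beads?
C(24+10-1, 10-1) = C(33, 9) = 38567100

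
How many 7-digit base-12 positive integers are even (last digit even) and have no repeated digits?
Last∈{0,2,4,6,8,10}. Last=0: 332640. Last nonzero: 5×10×P(10,5) = 1512000. Total = 1844640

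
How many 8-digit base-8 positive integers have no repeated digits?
First digit: 7 choices (nonzero). Then descending: 7 × 7 × 6 × 5 × 4 × 3 × 2 × 1 = 35280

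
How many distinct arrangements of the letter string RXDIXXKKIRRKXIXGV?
17! / (1! × 1! × 3! × 5! × 3! × 1! × 3!) = 13722508800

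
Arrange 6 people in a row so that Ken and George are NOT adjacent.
Total - adjacent = 6! - (6-1)!×2 = 720 - 240 = 480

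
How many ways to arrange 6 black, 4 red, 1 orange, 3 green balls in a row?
14! / (6! × 4! × 1! × 3!) = 840840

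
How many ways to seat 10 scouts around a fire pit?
Circular: fix one position, arrange the rest. (10-1)! = 362880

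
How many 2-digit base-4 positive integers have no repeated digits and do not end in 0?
Last digit: 3 nonzero choices. First digit: 2 (nonzero, ≠last). Middle 0: P(2,0) = 1. Total = 6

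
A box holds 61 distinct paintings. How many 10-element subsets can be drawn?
C(61,10) = 61!/(10!×51!) = 90177170226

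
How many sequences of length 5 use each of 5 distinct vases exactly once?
5! = 120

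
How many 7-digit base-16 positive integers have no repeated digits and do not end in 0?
Last digit: 15 nonzero choices. First digit: 14 (nonzero, ≠last). Middle 5: P(14,5) = 240240. Total = 50450400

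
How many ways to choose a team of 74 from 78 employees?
C(78,74) = 78!/(74!×4!) = 1426425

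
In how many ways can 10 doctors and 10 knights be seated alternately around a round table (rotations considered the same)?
Fix one of the doctors: (10-1)! ways for the remaining doctors, × 10! ways for the knights = 362880 × 3628800 = 1316818944000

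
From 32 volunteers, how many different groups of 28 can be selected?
C(32,28) = 32!/(28!×4!) = 35960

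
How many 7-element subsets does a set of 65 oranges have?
C(65,7) = 65!/(7!×58!) = 696190560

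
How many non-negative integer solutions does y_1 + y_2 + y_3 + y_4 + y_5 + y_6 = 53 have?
C(53+6-1, 6-1) = C(58, 5) = 4582116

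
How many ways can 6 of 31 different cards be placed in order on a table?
P(31,6) = 31!/(31-6)! = 530122320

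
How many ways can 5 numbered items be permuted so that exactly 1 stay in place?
Choose the 1 fixed point C(5,1) = 5, derange the rest: !4 = Σ_{j=0}^{4} (-1)^j·4!/j! = 24 - 24 + 12 - 4 + 1 = 9. Product = 5 × 9 = 45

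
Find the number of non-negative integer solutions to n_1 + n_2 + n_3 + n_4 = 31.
C(31+4-1, 4-1) = C(34, 3) = 5984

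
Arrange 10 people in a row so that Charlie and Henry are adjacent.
Treat as block: (10-1)! × 2! = 362880 × 2 = 725760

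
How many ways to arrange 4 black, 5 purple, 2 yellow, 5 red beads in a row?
16! / (4! × 5! × 2! × 5!) = 30270240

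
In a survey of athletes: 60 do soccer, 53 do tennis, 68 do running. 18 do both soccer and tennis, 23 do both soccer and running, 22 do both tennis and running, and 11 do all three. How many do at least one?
|A∪B∪C| = 60+53+68-18-23-22+11 = 129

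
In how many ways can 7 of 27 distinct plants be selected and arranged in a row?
P(27,7) = 27!/(27-7)! = 4475671200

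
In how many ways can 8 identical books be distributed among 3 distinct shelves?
C(8+3-1, 3-1) = C(10, 2) = 45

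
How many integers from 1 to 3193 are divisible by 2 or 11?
⌊3193/2⌋ + ⌊3193/11⌋ - ⌊3193/22⌋ = 1596 + 290 - 145 = 1741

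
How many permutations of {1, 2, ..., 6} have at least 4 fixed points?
Exactly j fixed points: C(6,j)·!(6-j); sum over j ≥ 4 (derangement numbers via !m = (m-1)·(!(m-1) + !(m-2)): !0..!2 = 1, 0, 1). Σ_{j=4}^{6} C(6,j)·!(6-j) = C(6,4)·!2 + C(6,5)·!1 + C(6,6)·!0 = 15·1 + 6·0 + 1·1 = 16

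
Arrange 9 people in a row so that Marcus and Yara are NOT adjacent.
Total - adjacent = 9! - (9-1)!×2 = 362880 - 80640 = 282240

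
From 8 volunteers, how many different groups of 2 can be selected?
C(8,2) = 8!/(2!×6!) = 28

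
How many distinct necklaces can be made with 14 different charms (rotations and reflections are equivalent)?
(14-1)!/2 = 6227020800/2 = 3113510400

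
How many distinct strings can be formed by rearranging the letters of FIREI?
5! / (1! × 1! × 2! × 1!) = 60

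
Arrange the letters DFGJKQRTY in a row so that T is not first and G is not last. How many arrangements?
By inclusion-exclusion: 9! - 2×(9-1)! + (9-2)! = 362880 - 80640 + 5040 = 287280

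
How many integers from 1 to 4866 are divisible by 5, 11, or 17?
⌊4866/5⌋+⌊4866/11⌋+⌊4866/17⌋ - ⌊4866/55⌋-⌊4866/85⌋-⌊4866/187⌋ + ⌊4866/935⌋ = 973+442+286 - 88-57-26 + 5 = 1535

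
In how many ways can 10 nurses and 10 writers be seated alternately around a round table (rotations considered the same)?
Fix one of the nurses: (10-1)! ways for the remaining nurses, × 10! ways for the writers = 362880 × 3628800 = 1316818944000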